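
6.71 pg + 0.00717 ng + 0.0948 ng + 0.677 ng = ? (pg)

In pg:
  6.71 pg → 6.71
  0.00717 ng = 0.00717 × 10^3 pg = 7.17
  0.0948 ng = 0.0948 × 10^3 pg = 94.8
  0.677 ng = 0.677 × 10^3 pg = 677
Sum: 6.71 + 7.17 + 94.8 + 677 = 785.68

785.68 pg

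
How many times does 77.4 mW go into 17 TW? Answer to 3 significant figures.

220000000000000

(17 × 10^12) / (77.4 × 10^-3) = 0.2196 × 10^15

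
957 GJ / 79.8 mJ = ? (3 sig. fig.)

(957 × 10^9) / (79.8 × 10^-3) = 11.99 × 10^12

12000000000000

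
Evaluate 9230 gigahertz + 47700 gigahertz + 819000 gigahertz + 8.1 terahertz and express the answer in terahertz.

884.03 terahertz

In terahertz:
  9230 gigahertz = 9230e-3 terahertz = 9.23
  47700 gigahertz = 47700e-3 terahertz = 47.7
  819000 gigahertz = 819000e-3 terahertz = 819
  8.1 terahertz → 8.1
Sum: 9.23 + 47.7 + 819 + 8.1 = 884.03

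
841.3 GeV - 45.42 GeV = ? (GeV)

In GeV:
  841.3 GeV → 841.3
  45.42 GeV → 45.42
Difference: 841.3 - 45.42 = 795.88

795.88 GeV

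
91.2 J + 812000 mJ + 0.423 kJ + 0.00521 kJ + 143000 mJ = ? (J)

1474.41 J

In J:
  91.2 J → 91.2
  812000 mJ = 812000e-3 J = 812
  0.423 kJ = 0.423e3 J = 423
  0.00521 kJ = 0.00521e3 J = 5.21
  143000 mJ = 143000e-3 J = 143
Sum: 91.2 + 812 + 423 + 5.21 + 143 = 1474.41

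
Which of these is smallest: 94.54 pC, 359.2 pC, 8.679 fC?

94.54 pC = 0.00000000009454 C
359.2 pC = 0.0000000003592 C
8.679 fC = 0.000000000000008679 C

8.679 fC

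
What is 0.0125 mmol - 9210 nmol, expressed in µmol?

3.29 µmol

In µmol:
  0.0125 mmol = 0.0125e3 µmol = 12.5
  9210 nmol = 9210e-3 µmol = 9.21
Difference: 12.5 - 9.21 = 3.29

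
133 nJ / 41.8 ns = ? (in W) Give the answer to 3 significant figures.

3.18 W

(133 × 10^-9) / (41.8 × 10^-9) = 3.1818 W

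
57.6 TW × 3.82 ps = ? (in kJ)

0.220032 kJ

57.6 × 10¹² × 3.82 × 10⁻¹² = 220.032 J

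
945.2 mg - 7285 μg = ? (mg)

937.915 mg

In mg:
  945.2 mg → 945.2
  7285 μg = 7285 × 10⁻³ mg = 7.285
Difference: 945.2 - 7.285 = 937.915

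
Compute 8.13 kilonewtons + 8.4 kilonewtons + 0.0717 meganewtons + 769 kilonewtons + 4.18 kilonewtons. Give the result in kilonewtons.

861.41 kilonewtons

In kilonewtons:
  8.13 kilonewtons → 8.13
  8.4 kilonewtons → 8.4
  0.0717 meganewtons = 0.0717e3 kilonewtons = 71.7
  769 kilonewtons → 769
  4.18 kilonewtons → 4.18
Sum: 8.13 + 8.4 + 71.7 + 769 + 4.18 = 861.41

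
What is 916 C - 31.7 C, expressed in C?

884.3 C

In C:
  916 C → 916
  31.7 C → 31.7
Difference: 916 - 31.7 = 884.3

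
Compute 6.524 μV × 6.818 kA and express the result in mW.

6.524e-6 × 6.818e3 = 44.480632e-3 W

44.480632 mW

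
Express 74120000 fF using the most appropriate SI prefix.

74.12 nF

= 74.12 × 10^-9 F; 10^-9 is nano.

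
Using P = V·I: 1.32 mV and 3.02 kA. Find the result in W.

1.32e-3 × 3.02e3 = 3.9864 W

3.9864 W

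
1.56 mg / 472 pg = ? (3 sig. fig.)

3310000

(1.56 × 10⁻³) / (472 × 10⁻¹²) = 0.003305 × 10⁹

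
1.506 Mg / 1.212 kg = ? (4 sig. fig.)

(1.506 × 10^6) / (1.212 × 10^3) = 1.2426 × 10^3

1243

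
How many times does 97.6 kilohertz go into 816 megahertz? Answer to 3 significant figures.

8360

(816 × 10^6) / (97.6 × 10^3) = 8.361 × 10^3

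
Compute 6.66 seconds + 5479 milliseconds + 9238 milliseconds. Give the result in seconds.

21.377 seconds

In seconds:
  6.66 seconds → 6.66
  5479 milliseconds = 5479e-3 seconds = 5.479
  9238 milliseconds = 9238e-3 seconds = 9.238
Sum: 6.66 + 5.479 + 9.238 = 21.377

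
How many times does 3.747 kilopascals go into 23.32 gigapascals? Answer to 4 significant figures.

(23.32e9) / (3.747e3) = 6.2236e6

6224000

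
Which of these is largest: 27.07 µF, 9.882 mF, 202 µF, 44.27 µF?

9.882 mF

27.07 µF = 0.00002707 F
9.882 mF = 0.009882 F
202 µF = 0.000202 F
44.27 µF = 0.00004427 F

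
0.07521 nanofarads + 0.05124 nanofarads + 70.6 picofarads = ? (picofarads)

In picofarads:
  0.07521 nanofarads = 0.07521 × 10^3 picofarads = 75.21
  0.05124 nanofarads = 0.05124 × 10^3 picofarads = 51.24
  70.6 picofarads → 70.6
Sum: 75.21 + 51.24 + 70.6 = 197.05

197.05 picofarads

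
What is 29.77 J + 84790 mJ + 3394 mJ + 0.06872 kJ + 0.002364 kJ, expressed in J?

In J:
  29.77 J → 29.77
  84790 mJ = 84790e-3 J = 84.79
  3394 mJ = 3394e-3 J = 3.394
  0.06872 kJ = 0.06872e3 J = 68.72
  0.002364 kJ = 0.002364e3 J = 2.364
Sum: 29.77 + 84.79 + 3.394 + 68.72 + 2.364 = 189.038

189.038 J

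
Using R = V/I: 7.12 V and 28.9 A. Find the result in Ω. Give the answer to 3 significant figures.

0.246 Ω

(7.12) / (28.9) = 0.24637 Ω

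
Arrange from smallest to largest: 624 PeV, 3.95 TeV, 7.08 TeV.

624 PeV = 624000000000000000 eV
3.95 TeV = 3950000000000 eV
7.08 TeV = 7080000000000 eV

3.95 TeV < 7.08 TeV < 624 PeV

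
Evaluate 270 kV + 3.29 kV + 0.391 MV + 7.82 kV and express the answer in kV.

672.11 kV

In kV:
  270 kV → 270
  3.29 kV → 3.29
  0.391 MV = 0.391 × 10³ kV = 391
  7.82 kV → 7.82
Sum: 270 + 3.29 + 391 + 7.82 = 672.11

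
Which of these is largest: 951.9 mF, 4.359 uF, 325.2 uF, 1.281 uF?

951.9 mF

951.9 mF = 0.9519 F
4.359 uF = 0.000004359 F
325.2 uF = 0.0003252 F
1.281 uF = 0.000001281 F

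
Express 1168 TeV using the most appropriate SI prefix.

1.168 PeV

= 1.168 × 10^15 eV; 10^15 is peta.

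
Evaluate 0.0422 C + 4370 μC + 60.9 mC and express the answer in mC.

In mC:
  0.0422 C = 0.0422 × 10^3 mC = 42.2
  4370 μC = 4370 × 10^-3 mC = 4.37
  60.9 mC → 60.9
Sum: 42.2 + 4.37 + 60.9 = 107.47

107.47 mC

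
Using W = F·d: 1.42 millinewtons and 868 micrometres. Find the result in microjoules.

1.42e-3 × 868e-6 = 1232.56e-9 J

1.23256 microjoules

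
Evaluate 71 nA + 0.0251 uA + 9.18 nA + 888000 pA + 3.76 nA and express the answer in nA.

997.04 nA

In nA:
  71 nA → 71
  0.0251 uA = 0.0251 × 10^3 nA = 25.1
  9.18 nA → 9.18
  888000 pA = 888000 × 10^-3 nA = 888
  3.76 nA → 3.76
Sum: 71 + 25.1 + 9.18 + 888 + 3.76 = 997.04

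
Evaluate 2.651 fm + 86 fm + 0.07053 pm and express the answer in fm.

In fm:
  2.651 fm → 2.651
  86 fm → 86
  0.07053 pm = 0.07053 × 10^3 fm = 70.53
Sum: 2.651 + 86 + 70.53 = 159.181

159.181 fm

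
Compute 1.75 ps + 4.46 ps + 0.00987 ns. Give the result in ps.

16.08 ps

In ps:
  1.75 ps → 1.75
  4.46 ps → 4.46
  0.00987 ns = 0.00987e3 ps = 9.87
Sum: 1.75 + 4.46 + 9.87 = 16.08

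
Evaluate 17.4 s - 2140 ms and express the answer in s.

In s:
  17.4 s → 17.4
  2140 ms = 2140 × 10⁻³ s = 2.14
Difference: 17.4 - 2.14 = 15.26

15.26 s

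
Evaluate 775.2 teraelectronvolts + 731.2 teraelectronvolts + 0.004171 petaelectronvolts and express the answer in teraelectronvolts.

1510.571 teraelectronvolts

In teraelectronvolts:
  775.2 teraelectronvolts → 775.2
  731.2 teraelectronvolts → 731.2
  0.004171 petaelectronvolts = 0.004171 × 10³ teraelectronvolts = 4.171
Sum: 775.2 + 731.2 + 4.171 = 1510.571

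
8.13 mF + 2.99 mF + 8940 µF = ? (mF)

In mF:
  8.13 mF → 8.13
  2.99 mF → 2.99
  8940 µF = 8940e-3 mF = 8.94
Sum: 8.13 + 2.99 + 8.94 = 20.06

20.06 mF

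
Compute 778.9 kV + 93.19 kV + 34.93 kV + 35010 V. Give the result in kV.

942.03 kV

In kV:
  778.9 kV → 778.9
  93.19 kV → 93.19
  34.93 kV → 34.93
  35010 V = 35010 × 10⁻³ kV = 35.01
Sum: 778.9 + 93.19 + 34.93 + 35.01 = 942.03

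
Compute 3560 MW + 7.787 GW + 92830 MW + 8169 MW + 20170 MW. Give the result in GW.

132.516 GW

In GW:
  3560 MW = 3560 × 10⁻³ GW = 3.56
  7.787 GW → 7.787
  92830 MW = 92830 × 10⁻³ GW = 92.83
  8169 MW = 8169 × 10⁻³ GW = 8.169
  20170 MW = 20170 × 10⁻³ GW = 20.17
Sum: 3.56 + 7.787 + 92.83 + 8.169 + 20.17 = 132.516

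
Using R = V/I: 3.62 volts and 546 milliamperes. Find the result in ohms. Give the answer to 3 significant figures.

6.63 ohms

(3.62) / (546 × 10⁻³) = 0.00663 × 10³ Ω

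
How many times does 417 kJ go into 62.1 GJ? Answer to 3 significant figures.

(62.1 × 10^9) / (417 × 10^3) = 0.1489 × 10^6

149000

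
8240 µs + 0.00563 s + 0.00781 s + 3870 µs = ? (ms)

25.55 ms

In ms:
  8240 µs = 8240 × 10⁻³ ms = 8.24
  0.00563 s = 0.00563 × 10³ ms = 5.63
  0.00781 s = 0.00781 × 10³ ms = 7.81
  3870 µs = 3870 × 10⁻³ ms = 3.87
Sum: 8.24 + 5.63 + 7.81 + 3.87 = 25.55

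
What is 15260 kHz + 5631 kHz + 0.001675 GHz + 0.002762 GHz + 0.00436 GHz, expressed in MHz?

29.688 MHz

In MHz:
  15260 kHz = 15260e-3 MHz = 15.26
  5631 kHz = 5631e-3 MHz = 5.631
  0.001675 GHz = 0.001675e3 MHz = 1.675
  0.002762 GHz = 0.002762e3 MHz = 2.762
  0.00436 GHz = 0.00436e3 MHz = 4.36
Sum: 15.26 + 5.631 + 1.675 + 2.762 + 4.36 = 29.688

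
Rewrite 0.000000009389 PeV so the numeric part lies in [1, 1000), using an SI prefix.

= 9.389 × 10^6 eV; 10^6 is mega.

9.389 MeV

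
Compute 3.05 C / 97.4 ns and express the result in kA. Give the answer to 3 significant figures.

(3.05) / (97.4 × 10⁻⁹) = 0.031314 × 10⁹ A

31300 kA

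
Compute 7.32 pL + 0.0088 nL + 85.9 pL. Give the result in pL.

In pL:
  7.32 pL → 7.32
  0.0088 nL = 0.0088e3 pL = 8.8
  85.9 pL → 85.9
Sum: 7.32 + 8.8 + 85.9 = 102.02

102.02 pL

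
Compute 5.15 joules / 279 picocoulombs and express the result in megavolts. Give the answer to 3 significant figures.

(5.15) / (279 × 10^-12) = 0.018459 × 10^12 V

18500 megavolts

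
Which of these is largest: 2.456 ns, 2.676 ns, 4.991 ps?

2.456 ns = 0.000000002456 s
2.676 ns = 0.000000002676 s
4.991 ps = 0.000000000004991 s

2.676 ns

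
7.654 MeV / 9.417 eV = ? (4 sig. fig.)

(7.654e6) / (9.417) = 0.81279e6

812800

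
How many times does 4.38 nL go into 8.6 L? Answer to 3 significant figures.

(8.6) / (4.38 × 10⁻⁹) = 1.963 × 10⁹

1960000000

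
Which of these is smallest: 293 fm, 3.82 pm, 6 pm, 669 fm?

293 fm

293 fm = 0.000000000000293 m
3.82 pm = 0.00000000000382 m
6 pm = 0.000000000006 m
669 fm = 0.000000000000669 m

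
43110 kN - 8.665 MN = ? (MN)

34.445 MN

In MN:
  43110 kN = 43110 × 10⁻³ MN = 43.11
  8.665 MN → 8.665
Difference: 43.11 - 8.665 = 34.445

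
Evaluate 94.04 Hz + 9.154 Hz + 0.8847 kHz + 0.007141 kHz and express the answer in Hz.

995.035 Hz

In Hz:
  94.04 Hz → 94.04
  9.154 Hz → 9.154
  0.8847 kHz = 0.8847 × 10³ Hz = 884.7
  0.007141 kHz = 0.007141 × 10³ Hz = 7.141
Sum: 94.04 + 9.154 + 884.7 + 7.141 = 995.035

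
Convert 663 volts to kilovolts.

0.663 kilovolts

(no prefix) = 10⁰, kilo = 10³; factor is 10⁻³.
663 × 10⁻³ = 0.663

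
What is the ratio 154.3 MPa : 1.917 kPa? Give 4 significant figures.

(154.3e6) / (1.917e3) = 80.49e3

80490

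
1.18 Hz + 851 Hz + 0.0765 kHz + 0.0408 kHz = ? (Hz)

969.48 Hz

In Hz:
  1.18 Hz → 1.18
  851 Hz → 851
  0.0765 kHz = 0.0765 × 10³ Hz = 76.5
  0.0408 kHz = 0.0408 × 10³ Hz = 40.8
Sum: 1.18 + 851 + 76.5 + 40.8 = 969.48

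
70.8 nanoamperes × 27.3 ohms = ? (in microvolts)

1.93284 microvolts

70.8e-9 × 27.3 = 1932.84e-9 V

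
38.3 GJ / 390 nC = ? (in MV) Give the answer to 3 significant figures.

(38.3 × 10⁹) / (390 × 10⁻⁹) = 0.098205 × 10¹⁸ V

98200000000 MV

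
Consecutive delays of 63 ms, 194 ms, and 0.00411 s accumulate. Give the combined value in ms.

In ms:
  63 ms → 63
  194 ms → 194
  0.00411 s = 0.00411 × 10^3 ms = 4.11
Sum: 63 + 194 + 4.11 = 261.11

261.11 ms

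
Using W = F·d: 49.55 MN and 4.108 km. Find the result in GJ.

203.5514 GJ

49.55 × 10^6 × 4.108 × 10^3 = 203.5514 × 10^9 J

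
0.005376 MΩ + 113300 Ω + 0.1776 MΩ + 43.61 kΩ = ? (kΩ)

In kΩ:
  0.005376 MΩ = 0.005376 × 10^3 kΩ = 5.376
  113300 Ω = 113300 × 10^-3 kΩ = 113.3
  0.1776 MΩ = 0.1776 × 10^3 kΩ = 177.6
  43.61 kΩ → 43.61
Sum: 5.376 + 113.3 + 177.6 + 43.61 = 339.886

339.886 kΩ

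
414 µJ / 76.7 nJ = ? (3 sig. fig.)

(414 × 10⁻⁶) / (76.7 × 10⁻⁹) = 5.398 × 10³

5400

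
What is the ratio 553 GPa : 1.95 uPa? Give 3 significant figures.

284000000000000000

(553e9) / (1.95e-6) = 283.6e15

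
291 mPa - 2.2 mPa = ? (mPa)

In mPa:
  291 mPa → 291
  2.2 mPa → 2.2
Difference: 291 - 2.2 = 288.8

288.8 mPa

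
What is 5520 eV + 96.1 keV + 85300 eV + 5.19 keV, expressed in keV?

192.11 keV

In keV:
  5520 eV = 5520 × 10^-3 keV = 5.52
  96.1 keV → 96.1
  85300 eV = 85300 × 10^-3 keV = 85.3
  5.19 keV → 5.19
Sum: 5.52 + 96.1 + 85.3 + 5.19 = 192.11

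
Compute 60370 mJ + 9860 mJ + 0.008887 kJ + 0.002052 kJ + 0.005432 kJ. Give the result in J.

In J:
  60370 mJ = 60370e-3 J = 60.37
  9860 mJ = 9860e-3 J = 9.86
  0.008887 kJ = 0.008887e3 J = 8.887
  0.002052 kJ = 0.002052e3 J = 2.052
  0.005432 kJ = 0.005432e3 J = 5.432
Sum: 60.37 + 9.86 + 8.887 + 2.052 + 5.432 = 86.601

86.601 J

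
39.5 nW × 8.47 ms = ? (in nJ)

0.334565 nJ

39.5e-9 × 8.47e-3 = 334.565e-12 J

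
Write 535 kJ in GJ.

0.000535 GJ

kilo = 10³, giga = 10⁹; factor is 10⁻⁶.
535 × 10⁻⁶ = 0.000535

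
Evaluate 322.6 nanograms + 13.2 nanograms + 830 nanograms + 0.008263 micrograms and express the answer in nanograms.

In nanograms:
  322.6 nanograms → 322.6
  13.2 nanograms → 13.2
  830 nanograms → 830
  0.008263 micrograms = 0.008263 × 10^3 nanograms = 8.263
Sum: 322.6 + 13.2 + 830 + 8.263 = 1174.063

1174.063 nanograms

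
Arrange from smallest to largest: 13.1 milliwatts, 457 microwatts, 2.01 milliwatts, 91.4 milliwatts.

13.1 milliwatts = 0.0131 watts
457 microwatts = 0.000457 watts
2.01 milliwatts = 0.00201 watts
91.4 milliwatts = 0.0914 watts

457 microwatts < 2.01 milliwatts < 13.1 milliwatts < 91.4 milliwatts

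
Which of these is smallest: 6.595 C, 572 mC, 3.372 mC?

6.595 C = 6.595 C
572 mC = 0.572 C
3.372 mC = 0.003372 C

3.372 mC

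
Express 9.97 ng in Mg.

0.00000000000000997 Mg

nano = 1e-9, mega = 1e6; factor is 1e-15.
9.97 × 1e-15 = 0.00000000000000997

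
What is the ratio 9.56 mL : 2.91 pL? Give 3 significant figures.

(9.56 × 10^-3) / (2.91 × 10^-12) = 3.285 × 10^9

3290000000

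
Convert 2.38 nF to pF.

nano = 10⁻⁹, pico = 10⁻¹²; factor is 10³.
2.38 × 10³ = 2380

2380 pF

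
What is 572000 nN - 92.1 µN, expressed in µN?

In µN:
  572000 nN = 572000 × 10^-3 µN = 572
  92.1 µN → 92.1
Difference: 572 - 92.1 = 479.9

479.9 µN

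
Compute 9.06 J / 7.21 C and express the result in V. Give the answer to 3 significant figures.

(9.06) / (7.21) = 1.2566 V

1.26 V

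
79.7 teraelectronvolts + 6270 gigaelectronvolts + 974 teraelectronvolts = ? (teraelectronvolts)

In teraelectronvolts:
  79.7 teraelectronvolts → 79.7
  6270 gigaelectronvolts = 6270e-3 teraelectronvolts = 6.27
  974 teraelectronvolts → 974
Sum: 79.7 + 6.27 + 974 = 1059.97

1059.97 teraelectronvolts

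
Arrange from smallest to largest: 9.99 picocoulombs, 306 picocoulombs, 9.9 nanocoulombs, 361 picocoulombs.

9.99 picocoulombs = 0.00000000000999 coulombs
306 picocoulombs = 0.000000000306 coulombs
9.9 nanocoulombs = 0.0000000099 coulombs
361 picocoulombs = 0.000000000361 coulombs

9.99 picocoulombs < 306 picocoulombs < 361 picocoulombs < 9.9 nanocoulombs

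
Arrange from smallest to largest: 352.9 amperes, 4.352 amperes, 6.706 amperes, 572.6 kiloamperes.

4.352 amperes < 6.706 amperes < 352.9 amperes < 572.6 kiloamperes

352.9 amperes = 352.9 amperes
4.352 amperes = 4.352 amperes
6.706 amperes = 6.706 amperes
572.6 kiloamperes = 572600 amperes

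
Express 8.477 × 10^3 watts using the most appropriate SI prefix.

8.477 kilowatts

= 8.477 × 10^3 watts; 10^3 is kilo.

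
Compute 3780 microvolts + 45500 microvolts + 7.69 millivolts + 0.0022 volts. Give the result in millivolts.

In millivolts:
  3780 microvolts = 3780 × 10⁻³ millivolts = 3.78
  45500 microvolts = 45500 × 10⁻³ millivolts = 45.5
  7.69 millivolts → 7.69
  0.0022 volts = 0.0022 × 10³ millivolts = 2.2
Sum: 3.78 + 45.5 + 7.69 + 2.2 = 59.17

59.17 millivolts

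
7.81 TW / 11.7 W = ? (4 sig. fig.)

(7.81e12) / (11.7) = 0.66752e12

667500000000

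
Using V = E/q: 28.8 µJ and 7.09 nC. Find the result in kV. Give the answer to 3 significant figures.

(28.8 × 10^-6) / (7.09 × 10^-9) = 4.0621 × 10^3 V

4.06 kV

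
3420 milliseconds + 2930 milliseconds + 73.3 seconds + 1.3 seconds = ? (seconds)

80.95 seconds

In seconds:
  3420 milliseconds = 3420e-3 seconds = 3.42
  2930 milliseconds = 2930e-3 seconds = 2.93
  73.3 seconds → 73.3
  1.3 seconds → 1.3
Sum: 3.42 + 2.93 + 73.3 + 1.3 = 80.95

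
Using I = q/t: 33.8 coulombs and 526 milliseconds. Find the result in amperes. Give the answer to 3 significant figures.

64.3 amperes

(33.8) / (526 × 10^-3) = 0.064259 × 10^3 A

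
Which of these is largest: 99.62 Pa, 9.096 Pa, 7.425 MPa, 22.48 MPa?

22.48 MPa

99.62 Pa = 99.62 Pa
9.096 Pa = 9.096 Pa
7.425 MPa = 7425000 Pa
22.48 MPa = 22480000 Pa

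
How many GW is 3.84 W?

(no prefix) = 10^0, giga = 10^9; factor is 10^-9.
3.84 × 10^-9 = 0.00000000384

0.00000000384 GW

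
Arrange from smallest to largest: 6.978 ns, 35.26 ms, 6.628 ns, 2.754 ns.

2.754 ns < 6.628 ns < 6.978 ns < 35.26 ms

6.978 ns = 0.000000006978 s
35.26 ms = 0.03526 s
6.628 ns = 0.000000006628 s
2.754 ns = 0.000000002754 s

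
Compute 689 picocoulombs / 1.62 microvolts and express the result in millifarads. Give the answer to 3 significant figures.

(689e-12) / (1.62e-6) = 425.31e-6 F

0.425 millifarads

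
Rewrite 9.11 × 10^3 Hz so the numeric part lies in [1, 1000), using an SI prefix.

= 9.11 × 10^3 Hz; 10^3 is kilo.

9.11 kHz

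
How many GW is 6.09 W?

(no prefix) = 10^0, giga = 10^9; factor is 10^-9.
6.09 × 10^-9 = 0.00000000609

0.00000000609 GW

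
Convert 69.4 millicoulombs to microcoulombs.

69400 microcoulombs

milli = 10⁻³, micro = 10⁻⁶; factor is 10³.
69.4 × 10³ = 69400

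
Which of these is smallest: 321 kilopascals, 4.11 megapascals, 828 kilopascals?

321 kilopascals

321 kilopascals = 321000 pascals
4.11 megapascals = 4110000 pascals
828 kilopascals = 828000 pascals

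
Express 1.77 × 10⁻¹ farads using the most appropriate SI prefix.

= 177 × 10⁻³ farads; 10⁻³ is milli.

177 millifarads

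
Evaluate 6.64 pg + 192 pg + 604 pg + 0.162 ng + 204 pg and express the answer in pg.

In pg:
  6.64 pg → 6.64
  192 pg → 192
  604 pg → 604
  0.162 ng = 0.162 × 10^3 pg = 162
  204 pg → 204
Sum: 6.64 + 192 + 604 + 162 + 204 = 1168.64

1168.64 pg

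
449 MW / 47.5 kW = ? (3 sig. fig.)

9450

(449 × 10⁶) / (47.5 × 10³) = 9.453 × 10³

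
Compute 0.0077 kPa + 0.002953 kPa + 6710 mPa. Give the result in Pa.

In Pa:
  0.0077 kPa = 0.0077 × 10^3 Pa = 7.7
  0.002953 kPa = 0.002953 × 10^3 Pa = 2.953
  6710 mPa = 6710 × 10^-3 Pa = 6.71
Sum: 7.7 + 2.953 + 6.71 = 17.363

17.363 Pa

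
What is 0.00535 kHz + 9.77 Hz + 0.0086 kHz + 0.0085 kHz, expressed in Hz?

32.22 Hz

In Hz:
  0.00535 kHz = 0.00535 × 10³ Hz = 5.35
  9.77 Hz → 9.77
  0.0086 kHz = 0.0086 × 10³ Hz = 8.6
  0.0085 kHz = 0.0085 × 10³ Hz = 8.5
Sum: 5.35 + 9.77 + 8.6 + 8.5 = 32.22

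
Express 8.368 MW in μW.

mega = 10^6, micro = 10^-6; factor is 10^12.
8.368 × 10^12 = 8368000000000

8368000000000 μW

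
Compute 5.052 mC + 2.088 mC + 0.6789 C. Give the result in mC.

In mC:
  5.052 mC → 5.052
  2.088 mC → 2.088
  0.6789 C = 0.6789 × 10³ mC = 678.9
Sum: 5.052 + 2.088 + 678.9 = 686.04

686.04 mC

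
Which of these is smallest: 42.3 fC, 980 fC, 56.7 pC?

42.3 fC = 0.0000000000000423 C
980 fC = 0.00000000000098 C
56.7 pC = 0.0000000000567 C

42.3 fC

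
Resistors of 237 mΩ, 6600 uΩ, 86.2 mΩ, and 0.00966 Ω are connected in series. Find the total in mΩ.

339.46 mΩ

In mΩ:
  237 mΩ → 237
  6600 uΩ = 6600e-3 mΩ = 6.6
  86.2 mΩ → 86.2
  0.00966 Ω = 0.00966e3 mΩ = 9.66
Sum: 237 + 6.6 + 86.2 + 9.66 = 339.46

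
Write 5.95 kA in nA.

kilo = 10^3, nano = 10^-9; factor is 10^12.
5.95 × 10^12 = 5950000000000

5950000000000 nA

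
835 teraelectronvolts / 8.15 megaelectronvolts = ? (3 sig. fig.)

(835e12) / (8.15e6) = 102.5e6

102000000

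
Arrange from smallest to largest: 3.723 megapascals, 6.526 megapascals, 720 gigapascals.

3.723 megapascals = 3723000 pascals
6.526 megapascals = 6526000 pascals
720 gigapascals = 720000000000 pascals

3.723 megapascals < 6.526 megapascals < 720 gigapascals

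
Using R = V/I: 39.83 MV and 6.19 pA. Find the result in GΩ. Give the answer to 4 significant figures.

6435000000 GΩ

(39.83 × 10^6) / (6.19 × 10^-12) = 6.43457 × 10^18 Ω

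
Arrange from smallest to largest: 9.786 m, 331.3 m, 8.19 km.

9.786 m = 9.786 m
331.3 m = 331.3 m
8.19 km = 8190 m

9.786 m < 331.3 m < 8.19 km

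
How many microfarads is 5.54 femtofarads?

femto = 10⁻¹⁵, micro = 10⁻⁶; factor is 10⁻⁹.
5.54 × 10⁻⁹ = 0.00000000554

0.00000000554 microfarads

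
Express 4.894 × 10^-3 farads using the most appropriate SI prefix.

= 4.894 × 10^-3 farads; 10^-3 is milli.

4.894 millifarads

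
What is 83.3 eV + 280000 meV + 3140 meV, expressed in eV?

366.44 eV

In eV:
  83.3 eV → 83.3
  280000 meV = 280000 × 10⁻³ eV = 280
  3140 meV = 3140 × 10⁻³ eV = 3.14
Sum: 83.3 + 280 + 3.14 = 366.44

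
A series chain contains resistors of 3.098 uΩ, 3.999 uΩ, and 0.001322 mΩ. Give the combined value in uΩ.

8.419 uΩ

In uΩ:
  3.098 uΩ → 3.098
  3.999 uΩ → 3.999
  0.001322 mΩ = 0.001322 × 10³ uΩ = 1.322
Sum: 3.098 + 3.999 + 1.322 = 8.419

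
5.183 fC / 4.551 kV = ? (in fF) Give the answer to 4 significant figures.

(5.183 × 10⁻¹⁵) / (4.551 × 10³) = 1.13887 × 10⁻¹⁸ F

0.001139 fF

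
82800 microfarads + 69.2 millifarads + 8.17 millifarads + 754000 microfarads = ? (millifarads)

914.17 millifarads

In millifarads:
  82800 microfarads = 82800 × 10⁻³ millifarads = 82.8
  69.2 millifarads → 69.2
  8.17 millifarads → 8.17
  754000 microfarads = 754000 × 10⁻³ millifarads = 754
Sum: 82.8 + 69.2 + 8.17 + 754 = 914.17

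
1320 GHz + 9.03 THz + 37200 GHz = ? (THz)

In THz:
  1320 GHz = 1320 × 10⁻³ THz = 1.32
  9.03 THz → 9.03
  37200 GHz = 37200 × 10⁻³ THz = 37.2
Sum: 1.32 + 9.03 + 37.2 = 47.55

47.55 THz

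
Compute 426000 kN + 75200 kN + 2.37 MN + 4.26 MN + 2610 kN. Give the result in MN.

510.44 MN

In MN:
  426000 kN = 426000e-3 MN = 426
  75200 kN = 75200e-3 MN = 75.2
  2.37 MN → 2.37
  4.26 MN → 4.26
  2610 kN = 2610e-3 MN = 2.61
Sum: 426 + 75.2 + 2.37 + 4.26 + 2.61 = 510.44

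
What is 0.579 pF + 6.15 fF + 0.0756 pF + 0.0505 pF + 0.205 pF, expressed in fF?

In fF:
  0.579 pF = 0.579 × 10^3 fF = 579
  6.15 fF → 6.15
  0.0756 pF = 0.0756 × 10^3 fF = 75.6
  0.0505 pF = 0.0505 × 10^3 fF = 50.5
  0.205 pF = 0.205 × 10^3 fF = 205
Sum: 579 + 6.15 + 75.6 + 50.5 + 205 = 916.25

916.25 fF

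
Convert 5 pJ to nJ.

0.005 nJ

pico = 10^-12, nano = 10^-9; factor is 10^-3.
5 × 10^-3 = 0.005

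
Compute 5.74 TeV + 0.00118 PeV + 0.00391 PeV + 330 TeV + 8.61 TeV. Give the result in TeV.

349.44 TeV

In TeV:
  5.74 TeV → 5.74
  0.00118 PeV = 0.00118e3 TeV = 1.18
  0.00391 PeV = 0.00391e3 TeV = 3.91
  330 TeV → 330
  8.61 TeV → 8.61
Sum: 5.74 + 1.18 + 3.91 + 330 + 8.61 = 349.44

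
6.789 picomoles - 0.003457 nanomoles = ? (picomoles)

3.332 picomoles

In picomoles:
  6.789 picomoles → 6.789
  0.003457 nanomoles = 0.003457 × 10^3 picomoles = 3.457
Difference: 6.789 - 3.457 = 3.332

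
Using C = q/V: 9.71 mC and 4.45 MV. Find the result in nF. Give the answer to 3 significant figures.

(9.71e-3) / (4.45e6) = 2.182e-9 F

2.18 nF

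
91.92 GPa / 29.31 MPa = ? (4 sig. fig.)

3136

(91.92e9) / (29.31e6) = 3.1361e3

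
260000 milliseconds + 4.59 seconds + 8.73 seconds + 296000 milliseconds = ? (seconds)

In seconds:
  260000 milliseconds = 260000e-3 seconds = 260
  4.59 seconds → 4.59
  8.73 seconds → 8.73
  296000 milliseconds = 296000e-3 seconds = 296
Sum: 260 + 4.59 + 8.73 + 296 = 569.32

569.32 seconds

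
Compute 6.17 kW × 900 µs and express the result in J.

6.17 × 10^3 × 900 × 10^-6 = 5553 × 10^-3 J

5.553 J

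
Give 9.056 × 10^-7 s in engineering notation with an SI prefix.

= 905.6 × 10^-9 s; 10^-9 is nano.

905.6 ns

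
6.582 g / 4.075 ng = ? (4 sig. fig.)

(6.582) / (4.075 × 10⁻⁹) = 1.6152 × 10⁹

1615000000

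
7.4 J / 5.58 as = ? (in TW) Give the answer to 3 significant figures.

(7.4) / (5.58 × 10⁻¹⁸) = 1.3262 × 10¹⁸ W

1330000 TW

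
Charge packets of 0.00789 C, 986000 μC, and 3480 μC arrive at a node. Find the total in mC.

997.37 mC

In mC:
  0.00789 C = 0.00789 × 10^3 mC = 7.89
  986000 μC = 986000 × 10^-3 mC = 986
  3480 μC = 3480 × 10^-3 mC = 3.48
Sum: 7.89 + 986 + 3.48 = 997.37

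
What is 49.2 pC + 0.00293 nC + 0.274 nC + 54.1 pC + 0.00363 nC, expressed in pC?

383.86 pC

In pC:
  49.2 pC → 49.2
  0.00293 nC = 0.00293 × 10³ pC = 2.93
  0.274 nC = 0.274 × 10³ pC = 274
  54.1 pC → 54.1
  0.00363 nC = 0.00363 × 10³ pC = 3.63
Sum: 49.2 + 2.93 + 274 + 54.1 + 3.63 = 383.86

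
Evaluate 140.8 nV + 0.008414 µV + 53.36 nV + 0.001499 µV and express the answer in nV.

204.073 nV

In nV:
  140.8 nV → 140.8
  0.008414 µV = 0.008414 × 10^3 nV = 8.414
  53.36 nV → 53.36
  0.001499 µV = 0.001499 × 10^3 nV = 1.499
Sum: 140.8 + 8.414 + 53.36 + 1.499 = 204.073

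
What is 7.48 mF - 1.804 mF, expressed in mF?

5.676 mF

In mF:
  7.48 mF → 7.48
  1.804 mF → 1.804
Difference: 7.48 - 1.804 = 5.676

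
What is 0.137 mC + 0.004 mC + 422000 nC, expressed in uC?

563 uC

In uC:
  0.137 mC = 0.137 × 10³ uC = 137
  0.004 mC = 0.004 × 10³ uC = 4
  422000 nC = 422000 × 10⁻³ uC = 422
Sum: 137 + 4 + 422 = 563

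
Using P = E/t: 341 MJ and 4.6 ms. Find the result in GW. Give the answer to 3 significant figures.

(341 × 10⁶) / (4.6 × 10⁻³) = 74.13 × 10⁹ W

74.1 GW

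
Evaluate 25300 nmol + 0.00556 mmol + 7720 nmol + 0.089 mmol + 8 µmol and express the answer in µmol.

In µmol:
  25300 nmol = 25300 × 10^-3 µmol = 25.3
  0.00556 mmol = 0.00556 × 10^3 µmol = 5.56
  7720 nmol = 7720 × 10^-3 µmol = 7.72
  0.089 mmol = 0.089 × 10^3 µmol = 89
  8 µmol → 8
Sum: 25.3 + 5.56 + 7.72 + 89 + 8 = 135.58

135.58 µmol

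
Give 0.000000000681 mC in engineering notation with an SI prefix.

681 fC

= 681e-15 C; 1e-15 is femto.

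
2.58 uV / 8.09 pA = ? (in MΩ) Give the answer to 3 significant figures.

0.319 MΩ

(2.58 × 10⁻⁶) / (8.09 × 10⁻¹²) = 0.31891 × 10⁶ Ω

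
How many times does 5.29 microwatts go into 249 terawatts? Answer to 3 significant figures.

47100000000000000000

(249 × 10¹²) / (5.29 × 10⁻⁶) = 47.07 × 10¹⁸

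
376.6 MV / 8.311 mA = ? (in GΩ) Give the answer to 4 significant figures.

(376.6e6) / (8.311e-3) = 45.3134e9 Ω

45.31 GΩ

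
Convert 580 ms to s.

0.58 s

milli = 10⁻³, (no prefix) = 10⁰; factor is 10⁻³.
580 × 10⁻³ = 0.58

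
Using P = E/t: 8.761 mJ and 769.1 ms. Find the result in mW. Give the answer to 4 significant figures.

11.39 mW

(8.761 × 10^-3) / (769.1 × 10^-3) = 0.0113912 W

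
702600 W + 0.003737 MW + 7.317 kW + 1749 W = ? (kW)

In kW:
  702600 W = 702600e-3 kW = 702.6
  0.003737 MW = 0.003737e3 kW = 3.737
  7.317 kW → 7.317
  1749 W = 1749e-3 kW = 1.749
Sum: 702.6 + 3.737 + 7.317 + 1.749 = 715.403

715.403 kW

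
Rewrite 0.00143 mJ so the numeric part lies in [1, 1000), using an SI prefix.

= 1.43e-6 J; 1e-6 is micro.

1.43 uJ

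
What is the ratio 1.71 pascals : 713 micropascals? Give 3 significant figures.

(1.71) / (713 × 10⁻⁶) = 0.002398 × 10⁶

2400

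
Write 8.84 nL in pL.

8840 pL

nano = 10⁻⁹, pico = 10⁻¹²; factor is 10³.
8.84 × 10³ = 8840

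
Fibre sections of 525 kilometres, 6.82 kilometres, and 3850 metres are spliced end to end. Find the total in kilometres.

In kilometres:
  525 kilometres → 525
  6.82 kilometres → 6.82
  3850 metres = 3850 × 10⁻³ kilometres = 3.85
Sum: 525 + 6.82 + 3.85 = 535.67

535.67 kilometres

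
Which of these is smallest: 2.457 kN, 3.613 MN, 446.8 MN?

2.457 kN

2.457 kN = 2457 N
3.613 MN = 3613000 N
446.8 MN = 446800000 N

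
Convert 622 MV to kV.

622000 kV

mega = 10⁶, kilo = 10³; factor is 10³.
622 × 10³ = 622000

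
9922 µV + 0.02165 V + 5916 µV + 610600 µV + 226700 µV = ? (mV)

In mV:
  9922 µV = 9922 × 10^-3 mV = 9.922
  0.02165 V = 0.02165 × 10^3 mV = 21.65
  5916 µV = 5916 × 10^-3 mV = 5.916
  610600 µV = 610600 × 10^-3 mV = 610.6
  226700 µV = 226700 × 10^-3 mV = 226.7
Sum: 9.922 + 21.65 + 5.916 + 610.6 + 226.7 = 874.788

874.788 mV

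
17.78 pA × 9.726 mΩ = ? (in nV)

17.78 × 10^-12 × 9.726 × 10^-3 = 172.92828 × 10^-15 V

0.00017292828 nV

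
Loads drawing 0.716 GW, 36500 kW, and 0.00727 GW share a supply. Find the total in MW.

759.77 MW

In MW:
  0.716 GW = 0.716 × 10^3 MW = 716
  36500 kW = 36500 × 10^-3 MW = 36.5
  0.00727 GW = 0.00727 × 10^3 MW = 7.27
Sum: 716 + 36.5 + 7.27 = 759.77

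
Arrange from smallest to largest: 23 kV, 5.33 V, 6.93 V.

5.33 V < 6.93 V < 23 kV

23 kV = 23000 V
5.33 V = 5.33 V
6.93 V = 6.93 V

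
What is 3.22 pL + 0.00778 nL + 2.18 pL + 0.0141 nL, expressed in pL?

27.28 pL

In pL:
  3.22 pL → 3.22
  0.00778 nL = 0.00778 × 10^3 pL = 7.78
  2.18 pL → 2.18
  0.0141 nL = 0.0141 × 10^3 pL = 14.1
Sum: 3.22 + 7.78 + 2.18 + 14.1 = 27.28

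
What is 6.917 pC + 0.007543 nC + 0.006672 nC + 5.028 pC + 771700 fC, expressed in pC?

797.86 pC

In pC:
  6.917 pC → 6.917
  0.007543 nC = 0.007543 × 10³ pC = 7.543
  0.006672 nC = 0.006672 × 10³ pC = 6.672
  5.028 pC → 5.028
  771700 fC = 771700 × 10⁻³ pC = 771.7
Sum: 6.917 + 7.543 + 6.672 + 5.028 + 771.7 = 797.86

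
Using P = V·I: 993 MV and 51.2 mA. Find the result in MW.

50.8416 MW

993 × 10^6 × 51.2 × 10^-3 = 50841.6 × 10^3 W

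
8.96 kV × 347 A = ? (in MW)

3.10912 MW

8.96 × 10³ × 347 = 3109.12 × 10³ W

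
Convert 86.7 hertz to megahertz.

0.0000867 megahertz

(no prefix) = 1e0, mega = 1e6; factor is 1e-6.
86.7 × 1e-6 = 0.0000867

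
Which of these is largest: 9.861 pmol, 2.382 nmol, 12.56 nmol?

9.861 pmol = 0.000000000009861 mol
2.382 nmol = 0.000000002382 mol
12.56 nmol = 0.00000001256 mol

12.56 nmol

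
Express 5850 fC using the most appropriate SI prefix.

= 5.85e-12 C; 1e-12 is pico.

5.85 pC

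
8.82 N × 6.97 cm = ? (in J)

0.614754 J

8.82 × 6.97 × 10^-2 = 61.4754 × 10^-2 J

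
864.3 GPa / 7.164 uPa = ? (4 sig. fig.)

120600000000000000

(864.3 × 10⁹) / (7.164 × 10⁻⁶) = 120.64 × 10¹⁵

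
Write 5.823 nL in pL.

5823 pL

nano = 1e-9, pico = 1e-12; factor is 1e3.
5.823 × 1e3 = 5823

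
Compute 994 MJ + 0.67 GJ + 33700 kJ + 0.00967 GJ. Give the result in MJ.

1707.37 MJ

In MJ:
  994 MJ → 994
  0.67 GJ = 0.67 × 10³ MJ = 670
  33700 kJ = 33700 × 10⁻³ MJ = 33.7
  0.00967 GJ = 0.00967 × 10³ MJ = 9.67
Sum: 994 + 670 + 33.7 + 9.67 = 1707.37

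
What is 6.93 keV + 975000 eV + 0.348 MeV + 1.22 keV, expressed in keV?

1331.15 keV

In keV:
  6.93 keV → 6.93
  975000 eV = 975000 × 10^-3 keV = 975
  0.348 MeV = 0.348 × 10^3 keV = 348
  1.22 keV → 1.22
Sum: 6.93 + 975 + 348 + 1.22 = 1331.15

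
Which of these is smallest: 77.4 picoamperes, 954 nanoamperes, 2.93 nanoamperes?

77.4 picoamperes = 0.0000000000774 amperes
954 nanoamperes = 0.000000954 amperes
2.93 nanoamperes = 0.00000000293 amperes

77.4 picoamperes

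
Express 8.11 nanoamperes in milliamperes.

0.00000811 milliamperes

nano = 10^-9, milli = 10^-3; factor is 10^-6.
8.11 × 10^-6 = 0.00000811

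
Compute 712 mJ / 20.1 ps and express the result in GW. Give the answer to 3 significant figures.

35.4 GW

(712 × 10^-3) / (20.1 × 10^-12) = 35.423 × 10^9 W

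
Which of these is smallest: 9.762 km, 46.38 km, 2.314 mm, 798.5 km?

9.762 km = 9762 m
46.38 km = 46380 m
2.314 mm = 0.002314 m
798.5 km = 798500 m

2.314 mm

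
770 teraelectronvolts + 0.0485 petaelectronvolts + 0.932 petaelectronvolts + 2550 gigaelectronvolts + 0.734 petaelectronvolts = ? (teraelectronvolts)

2487.05 teraelectronvolts

In teraelectronvolts:
  770 teraelectronvolts → 770
  0.0485 petaelectronvolts = 0.0485 × 10³ teraelectronvolts = 48.5
  0.932 petaelectronvolts = 0.932 × 10³ teraelectronvolts = 932
  2550 gigaelectronvolts = 2550 × 10⁻³ teraelectronvolts = 2.55
  0.734 petaelectronvolts = 0.734 × 10³ teraelectronvolts = 734
Sum: 770 + 48.5 + 932 + 2.55 + 734 = 2487.05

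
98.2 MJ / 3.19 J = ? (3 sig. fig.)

30800000

(98.2 × 10^6) / (3.19) = 30.78 × 10^6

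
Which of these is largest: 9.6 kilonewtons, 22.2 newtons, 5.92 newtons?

9.6 kilonewtons = 9600 newtons
22.2 newtons = 22.2 newtons
5.92 newtons = 5.92 newtons

9.6 kilonewtons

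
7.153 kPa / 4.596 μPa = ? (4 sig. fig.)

1556000000

(7.153 × 10³) / (4.596 × 10⁻⁶) = 1.5564 × 10⁹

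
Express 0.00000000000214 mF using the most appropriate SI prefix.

2.14 fF

= 2.14e-15 F; 1e-15 is femto.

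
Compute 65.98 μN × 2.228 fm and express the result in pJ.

0.00000014700344 pJ

65.98 × 10^-6 × 2.228 × 10^-15 = 147.00344 × 10^-21 J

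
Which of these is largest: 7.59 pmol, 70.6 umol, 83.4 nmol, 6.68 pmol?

7.59 pmol = 0.00000000000759 mol
70.6 umol = 0.0000706 mol
83.4 nmol = 0.0000000834 mol
6.68 pmol = 0.00000000000668 mol

70.6 umol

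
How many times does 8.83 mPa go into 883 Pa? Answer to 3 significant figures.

(883) / (8.83 × 10^-3) = 100 × 10^3

100000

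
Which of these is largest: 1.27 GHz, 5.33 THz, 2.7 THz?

1.27 GHz = 1270000000 Hz
5.33 THz = 5330000000000 Hz
2.7 THz = 2700000000000 Hz

5.33 THz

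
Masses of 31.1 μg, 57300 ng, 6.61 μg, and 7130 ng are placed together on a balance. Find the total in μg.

102.14 μg

In μg:
  31.1 μg → 31.1
  57300 ng = 57300e-3 μg = 57.3
  6.61 μg → 6.61
  7130 ng = 7130e-3 μg = 7.13
Sum: 31.1 + 57.3 + 6.61 + 7.13 = 102.14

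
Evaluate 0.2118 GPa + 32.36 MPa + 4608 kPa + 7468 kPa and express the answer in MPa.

256.236 MPa

In MPa:
  0.2118 GPa = 0.2118 × 10³ MPa = 211.8
  32.36 MPa → 32.36
  4608 kPa = 4608 × 10⁻³ MPa = 4.608
  7468 kPa = 7468 × 10⁻³ MPa = 7.468
Sum: 211.8 + 32.36 + 4.608 + 7.468 = 256.236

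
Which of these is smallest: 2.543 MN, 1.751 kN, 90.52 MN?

2.543 MN = 2543000 N
1.751 kN = 1751 N
90.52 MN = 90520000 N

1.751 kN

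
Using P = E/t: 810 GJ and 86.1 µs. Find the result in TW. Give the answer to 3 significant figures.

(810e9) / (86.1e-6) = 9.4077e15 W

9410 TW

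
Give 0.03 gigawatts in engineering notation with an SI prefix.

30 megawatts

= 30e6 watts; 1e6 is mega.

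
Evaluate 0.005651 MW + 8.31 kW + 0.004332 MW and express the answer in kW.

In kW:
  0.005651 MW = 0.005651e3 kW = 5.651
  8.31 kW → 8.31
  0.004332 MW = 0.004332e3 kW = 4.332
Sum: 5.651 + 8.31 + 4.332 = 18.293

18.293 kW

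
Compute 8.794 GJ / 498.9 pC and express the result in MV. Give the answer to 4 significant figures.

17630000000000 MV

(8.794 × 10⁹) / (498.9 × 10⁻¹²) = 0.0176268 × 10²¹ V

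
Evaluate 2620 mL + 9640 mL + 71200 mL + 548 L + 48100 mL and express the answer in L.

679.56 L

In L:
  2620 mL = 2620 × 10^-3 L = 2.62
  9640 mL = 9640 × 10^-3 L = 9.64
  71200 mL = 71200 × 10^-3 L = 71.2
  548 L → 548
  48100 mL = 48100 × 10^-3 L = 48.1
Sum: 2.62 + 9.64 + 71.2 + 548 + 48.1 = 679.56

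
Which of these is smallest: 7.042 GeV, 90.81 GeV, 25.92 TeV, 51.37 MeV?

7.042 GeV = 7042000000 eV
90.81 GeV = 90810000000 eV
25.92 TeV = 25920000000000 eV
51.37 MeV = 51370000 eV

51.37 MeV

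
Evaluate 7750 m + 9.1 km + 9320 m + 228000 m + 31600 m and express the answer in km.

In km:
  7750 m = 7750 × 10⁻³ km = 7.75
  9.1 km → 9.1
  9320 m = 9320 × 10⁻³ km = 9.32
  228000 m = 228000 × 10⁻³ km = 228
  31600 m = 31600 × 10⁻³ km = 31.6
Sum: 7.75 + 9.1 + 9.32 + 228 + 31.6 = 285.77

285.77 km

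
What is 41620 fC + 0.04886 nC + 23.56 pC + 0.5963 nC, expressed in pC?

In pC:
  41620 fC = 41620 × 10⁻³ pC = 41.62
  0.04886 nC = 0.04886 × 10³ pC = 48.86
  23.56 pC → 23.56
  0.5963 nC = 0.5963 × 10³ pC = 596.3
Sum: 41.62 + 48.86 + 23.56 + 596.3 = 710.34

710.34 pC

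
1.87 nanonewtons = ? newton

0.00000000187 newtons

nano = 10^-9, (no prefix) = 10^0; factor is 10^-9.
1.87 × 10^-9 = 0.00000000187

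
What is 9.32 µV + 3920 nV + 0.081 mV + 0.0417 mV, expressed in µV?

In µV:
  9.32 µV → 9.32
  3920 nV = 3920 × 10^-3 µV = 3.92
  0.081 mV = 0.081 × 10^3 µV = 81
  0.0417 mV = 0.0417 × 10^3 µV = 41.7
Sum: 9.32 + 3.92 + 81 + 41.7 = 135.94

135.94 µV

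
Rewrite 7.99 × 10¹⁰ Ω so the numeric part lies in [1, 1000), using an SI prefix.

79.9 GΩ

= 79.9 × 10⁹ Ω; 10⁹ is giga.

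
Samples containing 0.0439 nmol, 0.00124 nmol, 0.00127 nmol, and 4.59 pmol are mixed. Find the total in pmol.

In pmol:
  0.0439 nmol = 0.0439 × 10³ pmol = 43.9
  0.00124 nmol = 0.00124 × 10³ pmol = 1.24
  0.00127 nmol = 0.00127 × 10³ pmol = 1.27
  4.59 pmol → 4.59
Sum: 43.9 + 1.24 + 1.27 + 4.59 = 51

51 pmol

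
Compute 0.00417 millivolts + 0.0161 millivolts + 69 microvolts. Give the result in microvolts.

89.27 microvolts

In microvolts:
  0.00417 millivolts = 0.00417 × 10^3 microvolts = 4.17
  0.0161 millivolts = 0.0161 × 10^3 microvolts = 16.1
  69 microvolts → 69
Sum: 4.17 + 16.1 + 69 = 89.27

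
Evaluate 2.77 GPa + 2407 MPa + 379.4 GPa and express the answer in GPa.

384.577 GPa

In GPa:
  2.77 GPa → 2.77
  2407 MPa = 2407e-3 GPa = 2.407
  379.4 GPa → 379.4
Sum: 2.77 + 2.407 + 379.4 = 384.577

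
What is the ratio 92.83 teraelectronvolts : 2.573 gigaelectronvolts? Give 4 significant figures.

36080

(92.83 × 10¹²) / (2.573 × 10⁹) = 36.079 × 10³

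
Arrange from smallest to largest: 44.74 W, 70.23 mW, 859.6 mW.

44.74 W = 44.74 W
70.23 mW = 0.07023 W
859.6 mW = 0.8596 W

70.23 mW < 859.6 mW < 44.74 W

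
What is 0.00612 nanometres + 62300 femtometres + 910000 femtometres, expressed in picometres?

In picometres:
  0.00612 nanometres = 0.00612 × 10^3 picometres = 6.12
  62300 femtometres = 62300 × 10^-3 picometres = 62.3
  910000 femtometres = 910000 × 10^-3 picometres = 910
Sum: 6.12 + 62.3 + 910 = 978.42

978.42 picometres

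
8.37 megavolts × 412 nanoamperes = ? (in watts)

3.44844 watts

8.37 × 10^6 × 412 × 10^-9 = 3448.44 × 10^-3 W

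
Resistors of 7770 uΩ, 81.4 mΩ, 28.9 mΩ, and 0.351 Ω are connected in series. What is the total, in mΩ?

469.07 mΩ

In mΩ:
  7770 uΩ = 7770 × 10^-3 mΩ = 7.77
  81.4 mΩ → 81.4
  28.9 mΩ → 28.9
  0.351 Ω = 0.351 × 10^3 mΩ = 351
Sum: 7.77 + 81.4 + 28.9 + 351 = 469.07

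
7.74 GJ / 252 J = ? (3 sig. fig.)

(7.74 × 10⁹) / (252) = 0.03071 × 10⁹

30700000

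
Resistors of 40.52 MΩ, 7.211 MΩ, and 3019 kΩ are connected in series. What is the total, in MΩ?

50.75 MΩ

In MΩ:
  40.52 MΩ → 40.52
  7.211 MΩ → 7.211
  3019 kΩ = 3019 × 10⁻³ MΩ = 3.019
Sum: 40.52 + 7.211 + 3.019 = 50.75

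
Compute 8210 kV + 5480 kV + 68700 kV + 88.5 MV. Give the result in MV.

In MV:
  8210 kV = 8210 × 10^-3 MV = 8.21
  5480 kV = 5480 × 10^-3 MV = 5.48
  68700 kV = 68700 × 10^-3 MV = 68.7
  88.5 MV → 88.5
Sum: 8.21 + 5.48 + 68.7 + 88.5 = 170.89

170.89 MV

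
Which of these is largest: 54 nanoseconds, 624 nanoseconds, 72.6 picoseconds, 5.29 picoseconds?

54 nanoseconds = 0.000000054 seconds
624 nanoseconds = 0.000000624 seconds
72.6 picoseconds = 0.0000000000726 seconds
5.29 picoseconds = 0.00000000000529 seconds

624 nanoseconds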